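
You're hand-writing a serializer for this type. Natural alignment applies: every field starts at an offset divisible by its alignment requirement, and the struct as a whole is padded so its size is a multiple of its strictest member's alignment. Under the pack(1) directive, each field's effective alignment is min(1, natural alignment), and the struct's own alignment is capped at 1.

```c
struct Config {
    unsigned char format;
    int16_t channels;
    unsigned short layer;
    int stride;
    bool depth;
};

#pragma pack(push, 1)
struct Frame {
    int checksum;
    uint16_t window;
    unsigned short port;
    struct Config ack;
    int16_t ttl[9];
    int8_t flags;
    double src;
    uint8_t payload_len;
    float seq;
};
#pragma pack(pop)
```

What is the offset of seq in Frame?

Config: @0: format [1B, align 1] → 1; +1 pad (align 2); @2: channels [2B, align 2] → 4; @4: layer [2B, align 2] → 6; +2 pad (align 4); @8: stride [4B, align 4] → 12; @12: depth [1B, align 1] → 13; +3 tail pad (align 4); size 16, align 4
@0: checksum [4B, align 1] → 4
@4: window [2B, align 1] → 6
@6: port [2B, align 1] → 8
@8: ack [16B, align 1] → 24
@24: ttl [18B, align 1] → 42
@42: flags [1B, align 1] → 43
@43: src [8B, align 1] → 51
@51: payload_len [1B, align 1] → 52
@52: seq [4B, align 1] → 56

52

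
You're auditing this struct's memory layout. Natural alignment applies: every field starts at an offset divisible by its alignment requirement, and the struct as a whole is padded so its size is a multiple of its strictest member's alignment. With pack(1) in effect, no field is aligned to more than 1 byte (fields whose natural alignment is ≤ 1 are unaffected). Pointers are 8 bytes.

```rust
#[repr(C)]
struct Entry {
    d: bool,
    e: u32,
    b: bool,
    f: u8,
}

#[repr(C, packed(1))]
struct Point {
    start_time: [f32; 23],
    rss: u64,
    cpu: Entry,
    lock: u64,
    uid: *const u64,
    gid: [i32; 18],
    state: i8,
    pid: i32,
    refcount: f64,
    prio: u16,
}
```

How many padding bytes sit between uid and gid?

Entry: 0..1  d  (1B, 1-aligned); 1..4  -- padding (3B); 4..8  e  (4B, 4-aligned); 8..9  b  (1B, 1-aligned); 9..10  f  (1B, 1-aligned); 10..12  -- tail padding (2B); sizeof = 12, alignof = 4
0..92  start_time  (92B, 1-aligned)
92..100  rss  (8B, 1-aligned)
100..112  cpu  (12B, 1-aligned)
112..120  lock  (8B, 1-aligned)
120..128  uid  (8B, 1-aligned)
128..200  gid  (72B, 1-aligned)

0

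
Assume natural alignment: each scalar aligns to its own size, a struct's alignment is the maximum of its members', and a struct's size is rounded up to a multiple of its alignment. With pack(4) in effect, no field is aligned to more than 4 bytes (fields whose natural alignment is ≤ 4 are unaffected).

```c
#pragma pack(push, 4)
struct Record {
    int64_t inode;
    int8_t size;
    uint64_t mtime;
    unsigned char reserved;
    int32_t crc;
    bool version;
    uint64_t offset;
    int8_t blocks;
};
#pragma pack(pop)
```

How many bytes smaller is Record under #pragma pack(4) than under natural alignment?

12

natural layout:
  0..8  inode  (8B, 8-aligned)
  8..9  size  (1B, 1-aligned)
  9..16  -- padding (7B)
  16..24  mtime  (8B, 8-aligned)
  24..25  reserved  (1B, 1-aligned)
  25..28  -- padding (3B)
  28..32  crc  (4B, 4-aligned)
  32..33  version  (1B, 1-aligned)
  33..40  -- padding (7B)
  40..48  offset  (8B, 8-aligned)
  48..49  blocks  (1B, 1-aligned)
  49..56  -- tail padding (7B)
  sizeof = 56, alignof = 8
packed(4) layout:
  0..8  inode  (8B, 4-aligned)
  8..9  size  (1B, 1-aligned)
  9..12  -- padding (3B)
  12..20  mtime  (8B, 4-aligned)
  20..21  reserved  (1B, 1-aligned)
  21..24  -- padding (3B)
  24..28  crc  (4B, 4-aligned)
  28..29  version  (1B, 1-aligned)
  29..32  -- padding (3B)
  32..40  offset  (8B, 4-aligned)
  40..41  blocks  (1B, 1-aligned)
  41..44  -- tail padding (3B)
  sizeof = 44, alignof = 4
56 − 44 = 12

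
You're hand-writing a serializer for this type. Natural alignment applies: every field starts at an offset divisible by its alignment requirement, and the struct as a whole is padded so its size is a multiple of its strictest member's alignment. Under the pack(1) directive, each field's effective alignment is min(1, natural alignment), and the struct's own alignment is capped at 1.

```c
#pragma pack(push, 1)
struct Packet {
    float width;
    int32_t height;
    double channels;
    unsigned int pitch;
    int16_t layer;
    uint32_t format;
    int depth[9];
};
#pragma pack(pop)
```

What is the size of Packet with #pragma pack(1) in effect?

62

@0: width [4B, align 1] → 4
@4: height [4B, align 1] → 8
@8: channels [8B, align 1] → 16
@16: pitch [4B, align 1] → 20
@20: layer [2B, align 1] → 22
@22: format [4B, align 1] → 26
@26: depth [36B, align 1] → 62
size 62, align 1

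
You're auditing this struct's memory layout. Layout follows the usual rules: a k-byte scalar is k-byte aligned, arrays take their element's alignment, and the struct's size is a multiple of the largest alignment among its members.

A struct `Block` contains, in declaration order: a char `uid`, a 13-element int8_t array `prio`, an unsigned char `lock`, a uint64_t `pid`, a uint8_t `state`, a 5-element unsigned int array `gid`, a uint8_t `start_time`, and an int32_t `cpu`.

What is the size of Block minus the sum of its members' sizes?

@0: uid [1B, align 1] → 1
@1: prio [13B, align 1] → 14
@14: lock [1B, align 1] → 15
+1 pad (align 8)
@16: pid [8B, align 8] → 24
@24: state [1B, align 1] → 25
+3 pad (align 4)
@28: gid [20B, align 4] → 48
@48: start_time [1B, align 1] → 49
+3 pad (align 4)
@52: cpu [4B, align 4] → 56
size 56, align 8
data bytes 49, size 56 → padding 7

7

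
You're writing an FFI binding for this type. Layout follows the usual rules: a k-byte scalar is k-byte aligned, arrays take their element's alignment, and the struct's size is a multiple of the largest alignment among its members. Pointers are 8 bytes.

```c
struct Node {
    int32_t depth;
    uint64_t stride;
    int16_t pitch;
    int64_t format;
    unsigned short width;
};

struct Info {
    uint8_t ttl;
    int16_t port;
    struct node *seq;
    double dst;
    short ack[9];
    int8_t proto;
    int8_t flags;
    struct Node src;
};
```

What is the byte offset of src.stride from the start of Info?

Node: @0: depth [4B, align 4] → 4; +4 pad (align 8); @8: stride [8B, align 8] → 16; @16: pitch [2B, align 2] → 18; +6 pad (align 8); @24: format [8B, align 8] → 32; @32: width [2B, align 2] → 34; +6 tail pad (align 8); size 40, align 8
@0: ttl [1B, align 1] → 1
+1 pad (align 2)
@2: port [2B, align 2] → 4
+4 pad (align 8)
@8: seq [8B, align 8] → 16
@16: dst [8B, align 8] → 24
@24: ack [18B, align 2] → 42
@42: proto [1B, align 1] → 43
@43: flags [1B, align 1] → 44
+4 pad (align 8)
@48: src [40B, align 8] → 88
within Node: stride at 8
48 + 8 = 56

56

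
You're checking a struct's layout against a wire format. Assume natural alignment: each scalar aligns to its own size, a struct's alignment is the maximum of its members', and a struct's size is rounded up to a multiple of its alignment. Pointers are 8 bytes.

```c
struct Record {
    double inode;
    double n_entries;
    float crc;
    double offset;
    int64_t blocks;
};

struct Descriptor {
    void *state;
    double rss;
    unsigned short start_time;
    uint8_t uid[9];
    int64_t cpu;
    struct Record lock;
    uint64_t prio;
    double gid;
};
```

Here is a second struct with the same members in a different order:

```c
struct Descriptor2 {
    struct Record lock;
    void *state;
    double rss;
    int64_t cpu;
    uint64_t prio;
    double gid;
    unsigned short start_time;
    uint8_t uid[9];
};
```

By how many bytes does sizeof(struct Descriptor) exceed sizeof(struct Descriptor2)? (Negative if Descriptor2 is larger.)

Record: inode at 0 (size 8, align 8) → ends 8; n_entries at 8 (size 8, align 8) → ends 16; crc at 16 (size 4, align 4) → ends 20; pad 4 to align 8 for offset; offset at 24 (size 8, align 8) → ends 32; blocks at 32 (size 8, align 8) → ends 40; total 40 bytes, alignment 8
state at 0 (size 8, align 8) → ends 8
rss at 8 (size 8, align 8) → ends 16
start_time at 16 (size 2, align 2) → ends 18
uid at 18 (size 9, align 1) → ends 27
pad 5 to align 8 for cpu
cpu at 32 (size 8, align 8) → ends 40
lock at 40 (size 40, align 8) → ends 80
prio at 80 (size 8, align 8) → ends 88
gid at 88 (size 8, align 8) → ends 96
total 96 bytes, alignment 8
— Descriptor2 —
lock at 0 (size 40, align 8) → ends 40
state at 40 (size 8, align 8) → ends 48
rss at 48 (size 8, align 8) → ends 56
cpu at 56 (size 8, align 8) → ends 64
prio at 64 (size 8, align 8) → ends 72
gid at 72 (size 8, align 8) → ends 80
start_time at 80 (size 2, align 2) → ends 82
uid at 82 (size 9, align 1) → ends 91
tail pad 5 to reach multiple of 8
total 96 bytes, alignment 8
96 − 96 = 0

0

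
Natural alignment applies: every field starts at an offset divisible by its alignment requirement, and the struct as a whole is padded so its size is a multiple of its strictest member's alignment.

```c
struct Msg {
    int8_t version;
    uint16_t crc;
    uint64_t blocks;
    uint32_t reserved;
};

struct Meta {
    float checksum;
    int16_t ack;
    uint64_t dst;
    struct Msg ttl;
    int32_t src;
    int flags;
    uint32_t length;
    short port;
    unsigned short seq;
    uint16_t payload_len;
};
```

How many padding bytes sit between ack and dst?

Msg: @0: version [1B, align 1] → 1; +1 pad (align 2); @2: crc [2B, align 2] → 4; +4 pad (align 8); @8: blocks [8B, align 8] → 16; @16: reserved [4B, align 4] → 20; +4 tail pad (align 8); size 24, align 8
@0: checksum [4B, align 4] → 4
@4: ack [2B, align 2] → 6
+2 pad (align 8)
@8: dst [8B, align 8] → 16

2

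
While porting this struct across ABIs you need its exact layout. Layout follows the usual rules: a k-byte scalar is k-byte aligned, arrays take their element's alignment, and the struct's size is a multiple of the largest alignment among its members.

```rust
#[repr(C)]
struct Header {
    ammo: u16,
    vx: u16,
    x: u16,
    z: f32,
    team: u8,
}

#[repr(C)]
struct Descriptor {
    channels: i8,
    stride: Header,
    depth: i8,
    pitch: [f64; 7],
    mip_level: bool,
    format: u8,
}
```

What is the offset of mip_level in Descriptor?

Header: ammo at 0 (size 2, align 2) → ends 2; vx at 2 (size 2, align 2) → ends 4; x at 4 (size 2, align 2) → ends 6; pad 2 to align 4 for z; z at 8 (size 4, align 4) → ends 12; team at 12 (size 1, align 1) → ends 13; tail pad 3 to reach multiple of 4; total 16 bytes, alignment 4
channels at 0 (size 1, align 1) → ends 1
pad 3 to align 4 for stride
stride at 4 (size 16, align 4) → ends 20
depth at 20 (size 1, align 1) → ends 21
pad 3 to align 8 for pitch
pitch at 24 (size 56, align 8) → ends 80
mip_level at 80 (size 1, align 1) → ends 81

80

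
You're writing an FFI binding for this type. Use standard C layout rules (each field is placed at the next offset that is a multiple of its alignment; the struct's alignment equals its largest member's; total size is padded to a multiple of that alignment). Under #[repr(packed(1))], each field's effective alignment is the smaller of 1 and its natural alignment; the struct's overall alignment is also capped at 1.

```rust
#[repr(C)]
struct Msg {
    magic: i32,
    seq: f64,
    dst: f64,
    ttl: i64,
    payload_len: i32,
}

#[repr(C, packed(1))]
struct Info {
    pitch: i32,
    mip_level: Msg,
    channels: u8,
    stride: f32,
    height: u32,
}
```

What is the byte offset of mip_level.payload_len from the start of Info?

36

Msg: 0..4  magic  (4B, 4-aligned); 4..8  -- padding (4B); 8..16  seq  (8B, 8-aligned); 16..24  dst  (8B, 8-aligned); 24..32  ttl  (8B, 8-aligned); 32..36  payload_len  (4B, 4-aligned); 36..40  -- tail padding (4B); sizeof = 40, alignof = 8
0..4  pitch  (4B, 1-aligned)
4..44  mip_level  (40B, 1-aligned)
within Msg: payload_len at 32
4 + 32 = 36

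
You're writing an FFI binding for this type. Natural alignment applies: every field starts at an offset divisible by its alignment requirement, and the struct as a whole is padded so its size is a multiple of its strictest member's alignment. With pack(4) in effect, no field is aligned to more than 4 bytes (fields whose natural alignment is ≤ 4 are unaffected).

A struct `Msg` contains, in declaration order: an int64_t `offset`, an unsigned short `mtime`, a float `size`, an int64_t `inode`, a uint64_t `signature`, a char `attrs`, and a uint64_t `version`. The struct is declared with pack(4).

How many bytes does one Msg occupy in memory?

0..8  offset  (8B, 4-aligned)
8..10  mtime  (2B, 2-aligned)
10..12  -- padding (2B)
12..16  size  (4B, 4-aligned)
16..24  inode  (8B, 4-aligned)
24..32  signature  (8B, 4-aligned)
32..33  attrs  (1B, 1-aligned)
33..36  -- padding (3B)
36..44  version  (8B, 4-aligned)
sizeof = 44, alignof = 4

44 bytes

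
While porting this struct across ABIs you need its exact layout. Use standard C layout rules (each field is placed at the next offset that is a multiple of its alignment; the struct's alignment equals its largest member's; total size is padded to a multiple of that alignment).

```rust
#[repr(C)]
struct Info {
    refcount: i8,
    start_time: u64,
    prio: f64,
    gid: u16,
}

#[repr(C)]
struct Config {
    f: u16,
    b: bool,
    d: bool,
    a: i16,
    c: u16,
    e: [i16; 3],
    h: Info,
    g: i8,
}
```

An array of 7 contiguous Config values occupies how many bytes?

Info: refcount at 0 (size 1, align 1) → ends 1; pad 7 to align 8 for start_time; start_time at 8 (size 8, align 8) → ends 16; prio at 16 (size 8, align 8) → ends 24; gid at 24 (size 2, align 2) → ends 26; tail pad 6 to reach multiple of 8; total 32 bytes, alignment 8
f at 0 (size 2, align 2) → ends 2
b at 2 (size 1, align 1) → ends 3
d at 3 (size 1, align 1) → ends 4
a at 4 (size 2, align 2) → ends 6
c at 6 (size 2, align 2) → ends 8
e at 8 (size 6, align 2) → ends 14
pad 2 to align 8 for h
h at 16 (size 32, align 8) → ends 48
g at 48 (size 1, align 1) → ends 49
tail pad 7 to reach multiple of 8
total 56 bytes, alignment 8
array of 7: 7 × 56 = 392

392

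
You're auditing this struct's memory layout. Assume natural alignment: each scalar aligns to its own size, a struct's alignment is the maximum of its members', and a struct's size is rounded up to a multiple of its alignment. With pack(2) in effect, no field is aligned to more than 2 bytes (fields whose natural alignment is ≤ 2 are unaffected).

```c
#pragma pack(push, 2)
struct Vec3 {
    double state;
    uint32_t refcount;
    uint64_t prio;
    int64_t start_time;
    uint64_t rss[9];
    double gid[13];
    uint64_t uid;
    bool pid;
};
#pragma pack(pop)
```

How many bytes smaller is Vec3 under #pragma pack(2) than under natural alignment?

10

natural layout:
  state at 0 (size 8, align 8) → ends 8
  refcount at 8 (size 4, align 4) → ends 12
  pad 4 to align 8 for prio
  prio at 16 (size 8, align 8) → ends 24
  start_time at 24 (size 8, align 8) → ends 32
  rss at 32 (size 72, align 8) → ends 104
  gid at 104 (size 104, align 8) → ends 208
  uid at 208 (size 8, align 8) → ends 216
  pid at 216 (size 1, align 1) → ends 217
  tail pad 7 to reach multiple of 8
  total 224 bytes, alignment 8
packed(2) layout:
  state at 0 (size 8, align 2) → ends 8
  refcount at 8 (size 4, align 2) → ends 12
  prio at 12 (size 8, align 2) → ends 20
  start_time at 20 (size 8, align 2) → ends 28
  rss at 28 (size 72, align 2) → ends 100
  gid at 100 (size 104, align 2) → ends 204
  uid at 204 (size 8, align 2) → ends 212
  pid at 212 (size 1, align 1) → ends 213
  tail pad 1 to reach multiple of 2
  total 214 bytes, alignment 2
224 − 214 = 10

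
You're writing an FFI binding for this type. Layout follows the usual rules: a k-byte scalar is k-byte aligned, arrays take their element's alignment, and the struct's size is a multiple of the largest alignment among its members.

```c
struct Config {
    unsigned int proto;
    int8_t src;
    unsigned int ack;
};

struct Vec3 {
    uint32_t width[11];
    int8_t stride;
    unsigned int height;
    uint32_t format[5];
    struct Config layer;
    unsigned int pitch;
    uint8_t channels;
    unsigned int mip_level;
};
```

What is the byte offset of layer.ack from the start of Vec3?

Config: proto at 0 (size 4, align 4) → ends 4; src at 4 (size 1, align 1) → ends 5; pad 3 to align 4 for ack; ack at 8 (size 4, align 4) → ends 12; total 12 bytes, alignment 4
width at 0 (size 44, align 4) → ends 44
stride at 44 (size 1, align 1) → ends 45
pad 3 to align 4 for height
height at 48 (size 4, align 4) → ends 52
format at 52 (size 20, align 4) → ends 72
layer at 72 (size 12, align 4) → ends 84
within Config: ack at 8
72 + 8 = 80

80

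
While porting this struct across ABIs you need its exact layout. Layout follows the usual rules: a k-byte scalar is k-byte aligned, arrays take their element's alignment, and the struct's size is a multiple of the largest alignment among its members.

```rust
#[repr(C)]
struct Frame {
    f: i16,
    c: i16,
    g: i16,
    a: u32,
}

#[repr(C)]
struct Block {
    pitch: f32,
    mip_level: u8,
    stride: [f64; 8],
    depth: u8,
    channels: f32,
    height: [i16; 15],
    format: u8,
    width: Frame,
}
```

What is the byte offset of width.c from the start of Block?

Frame: 0..2  f  (2B, 2-aligned); 2..4  c  (2B, 2-aligned); 4..6  g  (2B, 2-aligned); 6..8  -- padding (2B); 8..12  a  (4B, 4-aligned); sizeof = 12, alignof = 4
0..4  pitch  (4B, 4-aligned)
4..5  mip_level  (1B, 1-aligned)
5..8  -- padding (3B)
8..72  stride  (64B, 8-aligned)
72..73  depth  (1B, 1-aligned)
73..76  -- padding (3B)
76..80  channels  (4B, 4-aligned)
80..110  height  (30B, 2-aligned)
110..111  format  (1B, 1-aligned)
111..112  -- padding (1B)
112..124  width  (12B, 4-aligned)
within Frame: c at 2
112 + 2 = 114

114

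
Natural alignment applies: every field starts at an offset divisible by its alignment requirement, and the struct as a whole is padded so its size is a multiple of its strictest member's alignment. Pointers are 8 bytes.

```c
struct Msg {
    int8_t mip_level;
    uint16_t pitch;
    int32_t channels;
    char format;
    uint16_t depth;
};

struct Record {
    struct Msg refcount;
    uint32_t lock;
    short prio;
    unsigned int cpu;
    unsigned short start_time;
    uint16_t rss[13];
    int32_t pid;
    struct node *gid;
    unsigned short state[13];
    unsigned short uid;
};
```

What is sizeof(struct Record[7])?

672

Msg: mip_level at 0 (size 1, align 1) → ends 1; pad 1 to align 2 for pitch; pitch at 2 (size 2, align 2) → ends 4; channels at 4 (size 4, align 4) → ends 8; format at 8 (size 1, align 1) → ends 9; pad 1 to align 2 for depth; depth at 10 (size 2, align 2) → ends 12; total 12 bytes, alignment 4
refcount at 0 (size 12, align 4) → ends 12
lock at 12 (size 4, align 4) → ends 16
prio at 16 (size 2, align 2) → ends 18
pad 2 to align 4 for cpu
cpu at 20 (size 4, align 4) → ends 24
start_time at 24 (size 2, align 2) → ends 26
rss at 26 (size 26, align 2) → ends 52
pid at 52 (size 4, align 4) → ends 56
gid at 56 (size 8, align 8) → ends 64
state at 64 (size 26, align 2) → ends 90
uid at 90 (size 2, align 2) → ends 92
tail pad 4 to reach multiple of 8
total 96 bytes, alignment 8
array of 7: 7 × 96 = 672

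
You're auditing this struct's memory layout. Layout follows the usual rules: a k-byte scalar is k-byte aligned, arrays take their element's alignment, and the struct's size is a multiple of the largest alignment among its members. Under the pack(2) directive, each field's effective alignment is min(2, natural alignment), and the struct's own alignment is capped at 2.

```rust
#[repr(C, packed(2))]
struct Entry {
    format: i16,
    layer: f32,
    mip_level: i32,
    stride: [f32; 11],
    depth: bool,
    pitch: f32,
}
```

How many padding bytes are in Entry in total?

1

format at 0 (size 2, align 2) → ends 2
layer at 2 (size 4, align 2) → ends 6
mip_level at 6 (size 4, align 2) → ends 10
stride at 10 (size 44, align 2) → ends 54
depth at 54 (size 1, align 1) → ends 55
pad 1 to align 2 for pitch
pitch at 56 (size 4, align 2) → ends 60
total 60 bytes, alignment 2
data bytes 59, size 60 → padding 1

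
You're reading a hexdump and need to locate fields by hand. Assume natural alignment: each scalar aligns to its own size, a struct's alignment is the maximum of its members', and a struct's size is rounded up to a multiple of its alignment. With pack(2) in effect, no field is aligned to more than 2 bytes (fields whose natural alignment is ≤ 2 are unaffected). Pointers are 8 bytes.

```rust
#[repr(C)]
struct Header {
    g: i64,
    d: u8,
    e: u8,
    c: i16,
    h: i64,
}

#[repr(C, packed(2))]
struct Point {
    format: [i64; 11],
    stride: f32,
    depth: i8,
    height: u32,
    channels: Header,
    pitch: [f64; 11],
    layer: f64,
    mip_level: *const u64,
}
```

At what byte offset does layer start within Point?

210

Header: 0..8  g  (8B, 8-aligned); 8..9  d  (1B, 1-aligned); 9..10  e  (1B, 1-aligned); 10..12  c  (2B, 2-aligned); 12..16  -- padding (4B); 16..24  h  (8B, 8-aligned); sizeof = 24, alignof = 8
0..88  format  (88B, 2-aligned)
88..92  stride  (4B, 2-aligned)
92..93  depth  (1B, 1-aligned)
93..94  -- padding (1B)
94..98  height  (4B, 2-aligned)
98..122  channels  (24B, 2-aligned)
122..210  pitch  (88B, 2-aligned)
210..218  layer  (8B, 2-aligned)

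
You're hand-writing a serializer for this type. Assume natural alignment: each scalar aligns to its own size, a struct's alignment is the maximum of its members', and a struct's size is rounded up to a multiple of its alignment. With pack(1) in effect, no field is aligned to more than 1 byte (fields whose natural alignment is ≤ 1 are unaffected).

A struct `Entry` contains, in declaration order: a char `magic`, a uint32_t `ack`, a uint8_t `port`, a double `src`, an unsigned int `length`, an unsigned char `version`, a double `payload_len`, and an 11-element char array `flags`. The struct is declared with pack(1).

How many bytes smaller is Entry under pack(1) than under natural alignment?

18

natural layout:
  magic at 0 (size 1, align 1) → ends 1
  pad 3 to align 4 for ack
  ack at 4 (size 4, align 4) → ends 8
  port at 8 (size 1, align 1) → ends 9
  pad 7 to align 8 for src
  src at 16 (size 8, align 8) → ends 24
  length at 24 (size 4, align 4) → ends 28
  version at 28 (size 1, align 1) → ends 29
  pad 3 to align 8 for payload_len
  payload_len at 32 (size 8, align 8) → ends 40
  flags at 40 (size 11, align 1) → ends 51
  tail pad 5 to reach multiple of 8
  total 56 bytes, alignment 8
packed(1) layout:
  magic at 0 (size 1, align 1) → ends 1
  ack at 1 (size 4, align 1) → ends 5
  port at 5 (size 1, align 1) → ends 6
  src at 6 (size 8, align 1) → ends 14
  length at 14 (size 4, align 1) → ends 18
  version at 18 (size 1, align 1) → ends 19
  payload_len at 19 (size 8, align 1) → ends 27
  flags at 27 (size 11, align 1) → ends 38
  total 38 bytes, alignment 1
56 − 38 = 18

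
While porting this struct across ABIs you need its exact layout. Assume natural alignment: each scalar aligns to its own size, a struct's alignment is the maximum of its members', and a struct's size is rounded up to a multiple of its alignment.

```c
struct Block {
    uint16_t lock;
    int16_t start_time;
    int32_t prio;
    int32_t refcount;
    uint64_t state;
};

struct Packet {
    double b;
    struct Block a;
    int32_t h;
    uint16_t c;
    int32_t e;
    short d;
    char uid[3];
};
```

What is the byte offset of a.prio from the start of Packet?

12

Block: 0..2  lock  (2B, 2-aligned); 2..4  start_time  (2B, 2-aligned); 4..8  prio  (4B, 4-aligned); 8..12  refcount  (4B, 4-aligned); 12..16  -- padding (4B); 16..24  state  (8B, 8-aligned); sizeof = 24, alignof = 8
0..8  b  (8B, 8-aligned)
8..32  a  (24B, 8-aligned)
within Block: prio at 4
8 + 4 = 12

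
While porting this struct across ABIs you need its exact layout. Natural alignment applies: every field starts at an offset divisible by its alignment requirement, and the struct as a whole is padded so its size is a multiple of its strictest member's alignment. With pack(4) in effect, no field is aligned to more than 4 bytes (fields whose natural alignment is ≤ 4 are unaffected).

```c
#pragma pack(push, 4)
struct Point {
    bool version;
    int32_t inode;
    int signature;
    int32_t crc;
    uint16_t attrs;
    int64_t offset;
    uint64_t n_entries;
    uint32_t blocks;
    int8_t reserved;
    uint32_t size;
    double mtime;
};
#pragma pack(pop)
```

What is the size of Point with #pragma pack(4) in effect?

56

0..1  version  (1B, 1-aligned)
1..4  -- padding (3B)
4..8  inode  (4B, 4-aligned)
8..12  signature  (4B, 4-aligned)
12..16  crc  (4B, 4-aligned)
16..18  attrs  (2B, 2-aligned)
18..20  -- padding (2B)
20..28  offset  (8B, 4-aligned)
28..36  n_entries  (8B, 4-aligned)
36..40  blocks  (4B, 4-aligned)
40..41  reserved  (1B, 1-aligned)
41..44  -- padding (3B)
44..48  size  (4B, 4-aligned)
48..56  mtime  (8B, 4-aligned)
sizeof = 56, alignof = 4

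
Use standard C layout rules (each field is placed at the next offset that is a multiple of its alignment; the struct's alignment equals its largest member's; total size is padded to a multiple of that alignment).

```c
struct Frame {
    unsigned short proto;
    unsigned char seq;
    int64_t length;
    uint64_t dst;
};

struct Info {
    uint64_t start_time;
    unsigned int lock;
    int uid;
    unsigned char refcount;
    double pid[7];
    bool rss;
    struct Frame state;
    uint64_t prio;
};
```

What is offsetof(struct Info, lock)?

8

Frame: proto at 0 (size 2, align 2) → ends 2; seq at 2 (size 1, align 1) → ends 3; pad 5 to align 8 for length; length at 8 (size 8, align 8) → ends 16; dst at 16 (size 8, align 8) → ends 24; total 24 bytes, alignment 8
start_time at 0 (size 8, align 8) → ends 8
lock at 8 (size 4, align 4) → ends 12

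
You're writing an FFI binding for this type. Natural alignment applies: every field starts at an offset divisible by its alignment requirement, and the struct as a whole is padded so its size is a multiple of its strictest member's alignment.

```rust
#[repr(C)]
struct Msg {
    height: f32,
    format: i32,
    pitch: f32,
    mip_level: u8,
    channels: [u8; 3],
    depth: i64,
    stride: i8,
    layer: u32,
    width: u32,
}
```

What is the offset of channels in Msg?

@0: height [4B, align 4] → 4
@4: format [4B, align 4] → 8
@8: pitch [4B, align 4] → 12
@12: mip_level [1B, align 1] → 13
@13: channels [3B, align 1] → 16

13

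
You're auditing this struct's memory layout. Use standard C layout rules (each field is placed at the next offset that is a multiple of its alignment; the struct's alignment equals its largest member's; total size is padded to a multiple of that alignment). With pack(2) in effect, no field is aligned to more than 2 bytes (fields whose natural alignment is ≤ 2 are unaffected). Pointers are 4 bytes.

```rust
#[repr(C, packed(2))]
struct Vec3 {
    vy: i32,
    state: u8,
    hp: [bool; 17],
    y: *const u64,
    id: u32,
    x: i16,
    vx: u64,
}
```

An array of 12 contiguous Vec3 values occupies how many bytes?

480

@0: vy [4B, align 2] → 4
@4: state [1B, align 1] → 5
@5: hp [17B, align 1] → 22
@22: y [4B, align 2] → 26
@26: id [4B, align 2] → 30
@30: x [2B, align 2] → 32
@32: vx [8B, align 2] → 40
size 40, align 2
array of 12: 12 × 40 = 480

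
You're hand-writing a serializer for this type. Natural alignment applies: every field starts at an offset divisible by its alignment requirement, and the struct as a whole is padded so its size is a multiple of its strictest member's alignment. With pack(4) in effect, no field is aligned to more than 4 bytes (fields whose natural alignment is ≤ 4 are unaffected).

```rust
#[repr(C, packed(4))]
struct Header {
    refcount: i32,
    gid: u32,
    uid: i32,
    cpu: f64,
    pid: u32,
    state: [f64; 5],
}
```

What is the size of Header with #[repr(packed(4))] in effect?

@0: refcount [4B, align 4] → 4
@4: gid [4B, align 4] → 8
@8: uid [4B, align 4] → 12
@12: cpu [8B, align 4] → 20
@20: pid [4B, align 4] → 24
@24: state [40B, align 4] → 64
size 64, align 4

64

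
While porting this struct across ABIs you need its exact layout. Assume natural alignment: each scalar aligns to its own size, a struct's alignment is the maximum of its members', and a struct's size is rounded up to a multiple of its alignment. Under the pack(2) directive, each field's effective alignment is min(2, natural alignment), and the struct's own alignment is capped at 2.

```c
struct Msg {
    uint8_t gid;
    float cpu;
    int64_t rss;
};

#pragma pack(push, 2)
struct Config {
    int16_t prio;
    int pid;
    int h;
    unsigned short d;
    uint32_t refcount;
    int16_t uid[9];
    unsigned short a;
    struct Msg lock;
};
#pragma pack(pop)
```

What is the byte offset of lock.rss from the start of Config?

44

Msg: 0..1  gid  (1B, 1-aligned); 1..4  -- padding (3B); 4..8  cpu  (4B, 4-aligned); 8..16  rss  (8B, 8-aligned); sizeof = 16, alignof = 8
0..2  prio  (2B, 2-aligned)
2..6  pid  (4B, 2-aligned)
6..10  h  (4B, 2-aligned)
10..12  d  (2B, 2-aligned)
12..16  refcount  (4B, 2-aligned)
16..34  uid  (18B, 2-aligned)
34..36  a  (2B, 2-aligned)
36..52  lock  (16B, 2-aligned)
within Msg: rss at 8
36 + 8 = 44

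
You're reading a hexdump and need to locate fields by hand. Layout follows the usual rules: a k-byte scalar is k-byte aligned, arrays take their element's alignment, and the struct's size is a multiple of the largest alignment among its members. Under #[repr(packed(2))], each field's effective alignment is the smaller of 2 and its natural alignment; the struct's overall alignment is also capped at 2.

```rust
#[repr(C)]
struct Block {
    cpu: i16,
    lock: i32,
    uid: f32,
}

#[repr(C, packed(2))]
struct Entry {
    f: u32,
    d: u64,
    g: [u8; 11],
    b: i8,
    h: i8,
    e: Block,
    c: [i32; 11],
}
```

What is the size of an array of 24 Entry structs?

Block: @0: cpu [2B, align 2] → 2; +2 pad (align 4); @4: lock [4B, align 4] → 8; @8: uid [4B, align 4] → 12; size 12, align 4
@0: f [4B, align 2] → 4
@4: d [8B, align 2] → 12
@12: g [11B, align 1] → 23
@23: b [1B, align 1] → 24
@24: h [1B, align 1] → 25
+1 pad (align 2)
@26: e [12B, align 2] → 38
@38: c [44B, align 2] → 82
size 82, align 2
array of 24: 24 × 82 = 1968

1968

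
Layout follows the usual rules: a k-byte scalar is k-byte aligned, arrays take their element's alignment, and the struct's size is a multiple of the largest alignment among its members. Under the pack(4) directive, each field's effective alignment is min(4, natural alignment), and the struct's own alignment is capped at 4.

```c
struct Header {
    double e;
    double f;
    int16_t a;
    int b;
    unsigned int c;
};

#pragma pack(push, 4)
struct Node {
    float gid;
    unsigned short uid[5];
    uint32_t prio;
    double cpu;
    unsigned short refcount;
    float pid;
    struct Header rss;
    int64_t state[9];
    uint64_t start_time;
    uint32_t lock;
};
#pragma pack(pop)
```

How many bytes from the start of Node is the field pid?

Header: 0..8  e  (8B, 8-aligned); 8..16  f  (8B, 8-aligned); 16..18  a  (2B, 2-aligned); 18..20  -- padding (2B); 20..24  b  (4B, 4-aligned); 24..28  c  (4B, 4-aligned); 28..32  -- tail padding (4B); sizeof = 32, alignof = 8
0..4  gid  (4B, 4-aligned)
4..14  uid  (10B, 2-aligned)
14..16  -- padding (2B)
16..20  prio  (4B, 4-aligned)
20..28  cpu  (8B, 4-aligned)
28..30  refcount  (2B, 2-aligned)
30..32  -- padding (2B)
32..36  pid  (4B, 4-aligned)

32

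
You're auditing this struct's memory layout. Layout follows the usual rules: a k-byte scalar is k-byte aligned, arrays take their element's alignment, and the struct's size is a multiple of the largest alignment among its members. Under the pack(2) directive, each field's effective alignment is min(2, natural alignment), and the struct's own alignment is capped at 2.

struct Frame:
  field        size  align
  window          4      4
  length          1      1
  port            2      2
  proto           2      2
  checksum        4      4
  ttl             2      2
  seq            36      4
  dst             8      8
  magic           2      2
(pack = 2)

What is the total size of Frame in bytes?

62 bytes

@0: window [4B, align 2] → 4
@4: length [1B, align 1] → 5
+1 pad (align 2)
@6: port [2B, align 2] → 8
@8: proto [2B, align 2] → 10
@10: checksum [4B, align 2] → 14
@14: ttl [2B, align 2] → 16
@16: seq [36B, align 2] → 52
@52: dst [8B, align 2] → 60
@60: magic [2B, align 2] → 62
size 62, align 2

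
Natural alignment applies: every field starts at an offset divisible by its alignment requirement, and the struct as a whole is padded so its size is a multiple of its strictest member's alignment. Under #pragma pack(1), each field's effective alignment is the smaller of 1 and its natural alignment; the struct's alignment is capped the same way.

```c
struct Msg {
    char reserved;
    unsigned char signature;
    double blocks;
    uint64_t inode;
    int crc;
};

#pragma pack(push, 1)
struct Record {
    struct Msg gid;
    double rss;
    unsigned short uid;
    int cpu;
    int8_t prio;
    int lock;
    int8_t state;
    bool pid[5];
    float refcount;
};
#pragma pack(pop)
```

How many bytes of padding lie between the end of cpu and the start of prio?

Msg: reserved at 0 (size 1, align 1) → ends 1; signature at 1 (size 1, align 1) → ends 2; pad 6 to align 8 for blocks; blocks at 8 (size 8, align 8) → ends 16; inode at 16 (size 8, align 8) → ends 24; crc at 24 (size 4, align 4) → ends 28; tail pad 4 to reach multiple of 8; total 32 bytes, alignment 8
gid at 0 (size 32, align 1) → ends 32
rss at 32 (size 8, align 1) → ends 40
uid at 40 (size 2, align 1) → ends 42
cpu at 42 (size 4, align 1) → ends 46
prio at 46 (size 1, align 1) → ends 47

0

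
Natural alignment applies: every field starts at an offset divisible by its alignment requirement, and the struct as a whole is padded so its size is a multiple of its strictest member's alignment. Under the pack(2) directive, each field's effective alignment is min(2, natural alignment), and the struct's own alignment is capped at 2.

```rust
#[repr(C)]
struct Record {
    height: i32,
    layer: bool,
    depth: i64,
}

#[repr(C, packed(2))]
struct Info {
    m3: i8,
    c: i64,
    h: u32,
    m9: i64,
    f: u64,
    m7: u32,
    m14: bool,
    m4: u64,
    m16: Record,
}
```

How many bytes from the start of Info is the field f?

Record: 0..4  height  (4B, 4-aligned); 4..5  layer  (1B, 1-aligned); 5..8  -- padding (3B); 8..16  depth  (8B, 8-aligned); sizeof = 16, alignof = 8
0..1  m3  (1B, 1-aligned)
1..2  -- padding (1B)
2..10  c  (8B, 2-aligned)
10..14  h  (4B, 2-aligned)
14..22  m9  (8B, 2-aligned)
22..30  f  (8B, 2-aligned)

22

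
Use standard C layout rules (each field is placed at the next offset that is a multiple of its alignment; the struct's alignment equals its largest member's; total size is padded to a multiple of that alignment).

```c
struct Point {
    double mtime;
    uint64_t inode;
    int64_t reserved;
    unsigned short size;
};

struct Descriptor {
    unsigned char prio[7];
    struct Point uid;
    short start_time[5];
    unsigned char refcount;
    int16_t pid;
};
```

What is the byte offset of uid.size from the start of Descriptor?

Point: @0: mtime [8B, align 8] → 8; @8: inode [8B, align 8] → 16; @16: reserved [8B, align 8] → 24; @24: size [2B, align 2] → 26; +6 tail pad (align 8); size 32, align 8
@0: prio [7B, align 1] → 7
+1 pad (align 8)
@8: uid [32B, align 8] → 40
within Point: size at 24
8 + 24 = 32

32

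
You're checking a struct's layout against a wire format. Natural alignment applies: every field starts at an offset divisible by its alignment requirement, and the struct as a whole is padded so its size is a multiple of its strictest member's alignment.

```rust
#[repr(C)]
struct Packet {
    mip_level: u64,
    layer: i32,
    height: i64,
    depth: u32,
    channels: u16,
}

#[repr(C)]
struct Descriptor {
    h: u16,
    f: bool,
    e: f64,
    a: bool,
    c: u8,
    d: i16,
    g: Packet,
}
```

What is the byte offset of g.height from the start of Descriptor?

40

Packet: 0..8  mip_level  (8B, 8-aligned); 8..12  layer  (4B, 4-aligned); 12..16  -- padding (4B); 16..24  height  (8B, 8-aligned); 24..28  depth  (4B, 4-aligned); 28..30  channels  (2B, 2-aligned); 30..32  -- tail padding (2B); sizeof = 32, alignof = 8
0..2  h  (2B, 2-aligned)
2..3  f  (1B, 1-aligned)
3..8  -- padding (5B)
8..16  e  (8B, 8-aligned)
16..17  a  (1B, 1-aligned)
17..18  c  (1B, 1-aligned)
18..20  d  (2B, 2-aligned)
20..24  -- padding (4B)
24..56  g  (32B, 8-aligned)
within Packet: height at 16
24 + 16 = 40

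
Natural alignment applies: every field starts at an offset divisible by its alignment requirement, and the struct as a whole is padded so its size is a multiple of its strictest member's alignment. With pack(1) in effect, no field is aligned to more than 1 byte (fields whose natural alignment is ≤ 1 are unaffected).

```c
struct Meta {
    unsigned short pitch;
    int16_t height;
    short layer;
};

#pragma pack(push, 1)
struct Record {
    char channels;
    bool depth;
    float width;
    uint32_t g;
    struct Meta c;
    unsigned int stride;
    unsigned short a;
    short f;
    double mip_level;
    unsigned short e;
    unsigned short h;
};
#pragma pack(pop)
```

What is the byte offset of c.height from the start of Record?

12

Meta: @0: pitch [2B, align 2] → 2; @2: height [2B, align 2] → 4; @4: layer [2B, align 2] → 6; size 6, align 2
@0: channels [1B, align 1] → 1
@1: depth [1B, align 1] → 2
@2: width [4B, align 1] → 6
@6: g [4B, align 1] → 10
@10: c [6B, align 1] → 16
within Meta: height at 2
10 + 2 = 12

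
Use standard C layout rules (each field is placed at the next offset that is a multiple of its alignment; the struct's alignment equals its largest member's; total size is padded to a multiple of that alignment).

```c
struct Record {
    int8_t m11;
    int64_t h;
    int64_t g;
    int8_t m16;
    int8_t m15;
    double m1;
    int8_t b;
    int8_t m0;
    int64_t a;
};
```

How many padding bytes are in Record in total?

m11 at 0 (size 1, align 1) → ends 1
pad 7 to align 8 for h
h at 8 (size 8, align 8) → ends 16
g at 16 (size 8, align 8) → ends 24
m16 at 24 (size 1, align 1) → ends 25
m15 at 25 (size 1, align 1) → ends 26
pad 6 to align 8 for m1
m1 at 32 (size 8, align 8) → ends 40
b at 40 (size 1, align 1) → ends 41
m0 at 41 (size 1, align 1) → ends 42
pad 6 to align 8 for a
a at 48 (size 8, align 8) → ends 56
total 56 bytes, alignment 8
data bytes 37, size 56 → padding 19

19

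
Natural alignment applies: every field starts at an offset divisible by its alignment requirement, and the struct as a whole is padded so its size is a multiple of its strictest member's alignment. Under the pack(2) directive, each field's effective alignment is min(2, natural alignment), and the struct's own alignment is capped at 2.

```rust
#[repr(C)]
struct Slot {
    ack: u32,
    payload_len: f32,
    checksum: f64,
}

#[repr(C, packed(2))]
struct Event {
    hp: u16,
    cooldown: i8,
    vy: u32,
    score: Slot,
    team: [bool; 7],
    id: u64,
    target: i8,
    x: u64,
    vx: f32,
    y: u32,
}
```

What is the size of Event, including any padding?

Slot: ack at 0 (size 4, align 4) → ends 4; payload_len at 4 (size 4, align 4) → ends 8; checksum at 8 (size 8, align 8) → ends 16; total 16 bytes, alignment 8
hp at 0 (size 2, align 2) → ends 2
cooldown at 2 (size 1, align 1) → ends 3
pad 1 to align 2 for vy
vy at 4 (size 4, align 2) → ends 8
score at 8 (size 16, align 2) → ends 24
team at 24 (size 7, align 1) → ends 31
pad 1 to align 2 for id
id at 32 (size 8, align 2) → ends 40
target at 40 (size 1, align 1) → ends 41
pad 1 to align 2 for x
x at 42 (size 8, align 2) → ends 50
vx at 50 (size 4, align 2) → ends 54
y at 54 (size 4, align 2) → ends 58
total 58 bytes, alignment 2

58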